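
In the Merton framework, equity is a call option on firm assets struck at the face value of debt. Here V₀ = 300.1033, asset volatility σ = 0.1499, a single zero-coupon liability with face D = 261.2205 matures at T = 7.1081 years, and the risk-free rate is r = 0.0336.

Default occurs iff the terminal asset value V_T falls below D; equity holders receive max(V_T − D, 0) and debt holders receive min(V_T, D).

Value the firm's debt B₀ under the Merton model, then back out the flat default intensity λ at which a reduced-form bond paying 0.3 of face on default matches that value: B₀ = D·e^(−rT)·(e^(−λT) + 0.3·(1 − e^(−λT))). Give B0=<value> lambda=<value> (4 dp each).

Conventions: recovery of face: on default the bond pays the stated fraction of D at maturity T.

Apply the equity-as-call identities (strike 261.2205, horizon 7.1081 years):
d₁ = [ln(V₀/D) + (r + σ²/2)T] / (σ√T)
   = [ln(300.1033/261.2205) + (0.0336 + 0.5·0.1499²)·7.1081] / (0.1499·√7.1081)
   = [0.138762 + 0.318692] / 0.399649 = 1.144639
d₂ = d₁ − σ√T = 1.144639 − 0.399649 = 0.744991
N(d₁) = 0.873821,  N(d₂) = 0.771861,  e^(−rT) = 0.787547
E₀ = V₀·N(d₁) − D·e^(−rT)·N(d₂)
   = 300.1033·0.873821 − 261.2205·0.787547·0.771861 = 103.446517
B₀ = V₀ − E₀ = 300.1033 − 103.446517 = 196.656783
e^(−λT) = (B₀·e^(rT)/D − 0.3)/(1 − 0.3) = (196.6568·1.269765/261.2205 − 0.3)/0.7 = 0.93704006
λ = −ln(0.93704006)/7.1081 = 0.009149

B0=196.6568 lambda=0.0091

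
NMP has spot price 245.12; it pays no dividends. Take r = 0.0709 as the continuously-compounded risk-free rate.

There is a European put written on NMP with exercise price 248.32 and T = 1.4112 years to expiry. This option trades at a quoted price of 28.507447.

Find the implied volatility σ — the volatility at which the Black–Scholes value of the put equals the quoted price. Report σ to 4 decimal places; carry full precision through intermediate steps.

At σ = 0.3426 the Black–Scholes value reproduces the quote:
σ√T = 0.3426·√1.4112 = 0.406988
d₁ = (ln(S/K) + (r+σ²/2)T) / (σ√T) = (ln(245.12/248.32) + (0.0709+0.3426²/2)·1.4112) / 0.406988 = (-0.012970 + 0.182874) / 0.406988 = 0.417465
d₂ = d₁ − σ√T = 0.417465 − 0.406988 = 0.010477
e^{−rT} = 0.904788
N(−d₁) = 0.338169,  N(−d₂) = 0.495820
V = K·e^{−rT}·N(−d₂) − S·N(−d₁) = 111.399450 − 82.892002 = 28.507447 (matching the quote); vega is positive throughout, so no other σ reproduces this price

sigma = 0.3426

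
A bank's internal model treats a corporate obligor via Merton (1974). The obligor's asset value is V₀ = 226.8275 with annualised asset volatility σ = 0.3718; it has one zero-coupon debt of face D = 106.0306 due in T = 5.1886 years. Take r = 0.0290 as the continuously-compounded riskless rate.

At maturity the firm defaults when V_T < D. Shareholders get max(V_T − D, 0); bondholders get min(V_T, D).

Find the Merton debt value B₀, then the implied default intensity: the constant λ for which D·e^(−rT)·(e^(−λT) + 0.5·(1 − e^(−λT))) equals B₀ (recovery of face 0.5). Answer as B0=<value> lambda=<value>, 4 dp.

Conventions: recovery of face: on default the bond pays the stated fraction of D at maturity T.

B0=82.9430 lambda=0.0386

With assets at 226.8275 and a single debt payment of 106.0306 at 5.1886 years:
d₁ = [ln(V₀/D) + (r + σ²/2)T] / (σ√T)
   = [ln(226.8275/106.0306) + (0.0290 + 0.5·0.3718²)·5.1886] / (0.3718·√5.1886)
   = [0.760462 + 0.509093] / 0.846905 = 1.499053
d₂ = d₁ − σ√T = 1.499053 − 0.846905 = 0.652149
N(d₁) = 0.933070,  N(d₂) = 0.742847,  e^(−rT) = 0.860304
E₀ = V₀·N(d₁) − D·e^(−rT)·N(d₂)
   = 226.8275·0.933070 − 106.0306·0.860304·0.742847 = 143.884493
B₀ = V₀ − E₀ = 226.8275 − 143.884493 = 82.943007
e^(−λT) = (B₀·e^(rT)/D − 0.5)/(1 − 0.5) = (82.9430·1.162380/106.0306 − 0.5)/0.5 = 0.81855544
λ = −ln(0.81855544)/5.1886 = 0.038587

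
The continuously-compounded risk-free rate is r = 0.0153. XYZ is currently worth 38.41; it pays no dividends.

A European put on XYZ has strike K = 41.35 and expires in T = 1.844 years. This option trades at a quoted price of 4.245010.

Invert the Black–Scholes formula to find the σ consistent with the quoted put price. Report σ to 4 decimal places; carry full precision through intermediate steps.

sigma = 0.1540

At σ = 0.1540 the Black–Scholes value reproduces the quote:
σ√T = 0.154·√1.844 = 0.209123
d₁ = (ln(S/K) + (r+σ²/2)T) / (σ√T) = (ln(38.41/41.35) + (0.0153+0.154²/2)·1.844) / 0.209123 = (-0.073755 + 0.050079) / 0.209123 = -0.113212
d₂ = d₁ − σ√T = -0.113212 − 0.209123 = -0.322335
e^{−rT} = 0.972181
N(−d₁) = 0.545069,  N(−d₂) = 0.626400
V = K·e^{−rT}·N(−d₂) − S·N(−d₁) = 25.181103 − 20.936093 = 4.245010 (matching the quote); vega is positive throughout, so no other σ reproduces this price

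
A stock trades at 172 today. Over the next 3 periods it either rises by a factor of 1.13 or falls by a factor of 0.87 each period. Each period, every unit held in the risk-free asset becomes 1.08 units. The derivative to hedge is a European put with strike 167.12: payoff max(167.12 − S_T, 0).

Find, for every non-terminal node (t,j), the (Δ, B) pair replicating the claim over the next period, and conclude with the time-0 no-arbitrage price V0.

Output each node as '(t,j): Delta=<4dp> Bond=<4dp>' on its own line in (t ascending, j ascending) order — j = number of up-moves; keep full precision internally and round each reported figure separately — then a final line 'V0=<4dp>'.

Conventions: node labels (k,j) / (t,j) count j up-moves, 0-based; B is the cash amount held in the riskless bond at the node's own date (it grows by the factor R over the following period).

(0,0): Delta=-0.1432 Bond=26.3515
(1,0): Delta=-0.5395 Bond=87.7717
(1,1): Delta=-0.0705 Bond=14.3376
(2,0): Delta=-1.0000 Bond=154.7407
(2,1): Delta=-0.4551 Bond=80.5202
(2,2): Delta=0.0000 Bond=0.0000
V0=1.7274

Since d<R<u, set p* = (R−d)/(u−d) = 0.8077; price each node as the discounted p*-expectation of its children.
Payoffs at expiry: V(3,0)=53.8575, V(3,1)=20.0089, V(3,2)=0.0000, V(3,3)=0.0000
(2,0): S=130.1868. Δ = (V_up−V_dn)/(S_up−S_dn) = (20.0089−53.8575)/(147.1111−113.2625) = -1.0000. V = [p*·20.0089 + (1−p*)·53.8575]/1.08 = 24.5539. B = V − Δ·S = 154.7407.
(2,1): S=169.0932. Δ = (V_up−V_dn)/(S_up−S_dn) = (0.0000−20.0089)/(191.0753−147.1111) = -0.4551. V = [p*·0.0000 + (1−p*)·20.0089]/1.08 = 3.5628. B = V − Δ·S = 80.5202.
(2,2): S=219.6268. Δ = (V_up−V_dn)/(S_up−S_dn) = (0.0000−0.0000)/(248.1783−191.0753) = 0.0000. V = [p*·0.0000 + (1−p*)·0.0000]/1.08 = 0.0000. B = V − Δ·S = 0.0000.
(1,0): S=149.6400. Δ = (V_up−V_dn)/(S_up−S_dn) = (3.5628−24.5539)/(169.0932−130.1868) = -0.5395. V = [p*·3.5628 + (1−p*)·24.5539]/1.08 = 7.0367. B = V − Δ·S = 87.7717.
(1,1): S=194.3600. Δ = (V_up−V_dn)/(S_up−S_dn) = (0.0000−3.5628)/(219.6268−169.0932) = -0.0705. V = [p*·0.0000 + (1−p*)·3.5628]/1.08 = 0.6344. B = V − Δ·S = 14.3376.
(0,0): S=172.0000. Δ = (V_up−V_dn)/(S_up−S_dn) = (0.6344−7.0367)/(194.3600−149.6400) = -0.1432. V = [p*·0.6344 + (1−p*)·7.0367]/1.08 = 1.7274. B = V − Δ·S = 26.3515.
As a check, the time-0 holding Δ(0,0)·S0 + B(0,0) comes to 1.7274 — exactly V0.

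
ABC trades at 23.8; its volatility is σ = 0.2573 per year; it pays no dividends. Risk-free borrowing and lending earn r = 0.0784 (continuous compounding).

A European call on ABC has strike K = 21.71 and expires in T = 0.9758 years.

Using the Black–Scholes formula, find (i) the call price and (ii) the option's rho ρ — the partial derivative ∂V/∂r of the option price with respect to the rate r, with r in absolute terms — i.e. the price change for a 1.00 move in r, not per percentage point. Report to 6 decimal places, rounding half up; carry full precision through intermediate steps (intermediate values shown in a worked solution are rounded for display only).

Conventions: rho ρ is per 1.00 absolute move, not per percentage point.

price = 4.531176
ρ = 13.812792

σ√T = 0.2573·√0.9758 = 0.254168
d₁ = (ln(S/K) + (r+σ²/2)T) / (σ√T) = (ln(23.8/21.71) + (0.0784+0.2573²/2)·0.9758) / 0.254168 = (0.091913 + 0.108803) / 0.254168 = 0.789699
d₂ = d₁ − σ√T = 0.789699 − 0.254168 = 0.535531
e^{−rT} = 0.926350
N(d₁) = 0.785148,  N(d₂) = 0.703859
Call price V = S·N(d₁) − K·e^{−rT}·N(d₂) = 18.686527 − 14.155351 = 4.531176
ρ = K·T·e^{−rT}·N(d₂) = 13.812792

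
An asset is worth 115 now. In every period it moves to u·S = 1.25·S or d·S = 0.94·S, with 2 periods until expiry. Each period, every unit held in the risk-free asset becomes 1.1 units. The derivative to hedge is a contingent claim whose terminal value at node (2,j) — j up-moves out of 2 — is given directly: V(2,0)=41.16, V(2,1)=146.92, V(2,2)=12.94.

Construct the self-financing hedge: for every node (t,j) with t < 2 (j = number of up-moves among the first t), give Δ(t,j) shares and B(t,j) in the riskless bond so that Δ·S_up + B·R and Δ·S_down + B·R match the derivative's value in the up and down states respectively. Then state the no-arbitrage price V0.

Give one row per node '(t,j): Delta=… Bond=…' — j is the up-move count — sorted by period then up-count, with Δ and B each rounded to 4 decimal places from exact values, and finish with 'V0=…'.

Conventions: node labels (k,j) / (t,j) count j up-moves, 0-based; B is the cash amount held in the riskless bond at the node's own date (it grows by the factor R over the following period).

The replicating-portfolio and risk-neutral prices coincide; use p* = (1.1−0.94)/(1.25−0.94) = 0.5161 for the latter.
Expiry values: V(2,0)=41.1600, V(2,1)=146.9200, V(2,2)=12.9400
Node (1,0) S=108.1000: V=(p*·146.9200+(1−p*)·41.1600)/1.1=87.0416; Δ=(146.9200−41.1600)/(135.1250−101.6140)=3.1560; B=V−Δ·S=-254.1196
Node (1,1) S=143.7500: V=(p*·12.9400+(1−p*)·146.9200)/1.1=70.6991; Δ=(12.9400−146.9200)/(179.6875−135.1250)=-3.0066; B=V−Δ·S=502.8927
Node (0,0) S=115.0000: V=(p*·70.6991+(1−p*)·87.0416)/1.1=71.4607; Δ=(70.6991−87.0416)/(143.7500−108.1000)=-0.4584; B=V−Δ·S=124.1785
Sanity check at the root: Δ(0,0)·S0 + B(0,0) reproduces V0 = 71.4607.

(0,0): Delta=-0.4584 Bond=124.1785
(1,0): Delta=3.1560 Bond=-254.1196
(1,1): Delta=-3.0066 Bond=502.8927
V0=71.4607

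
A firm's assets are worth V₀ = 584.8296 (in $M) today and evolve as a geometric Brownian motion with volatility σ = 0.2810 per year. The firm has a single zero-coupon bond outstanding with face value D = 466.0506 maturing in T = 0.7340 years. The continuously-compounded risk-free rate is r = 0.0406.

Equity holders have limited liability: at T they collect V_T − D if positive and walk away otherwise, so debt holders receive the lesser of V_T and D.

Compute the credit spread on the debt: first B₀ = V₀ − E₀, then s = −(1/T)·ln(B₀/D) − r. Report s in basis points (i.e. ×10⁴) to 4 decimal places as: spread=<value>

With assets at 584.8296 and a single debt payment of 466.0506 at 0.7340 years:
d₁ = [ln(V₀/D) + (r + σ²/2)T] / (σ√T)
   = [ln(584.8296/466.0506) + (0.0406 + 0.5·0.2810²)·0.7340] / (0.2810·√0.7340)
   = [0.227026 + 0.058779] / 0.240743 = 1.187179
d₂ = d₁ − σ√T = 1.187179 − 0.240743 = 0.946435
N(d₁) = 0.882421,  N(d₂) = 0.828037,  e^(−rT) = 0.970639
E₀ = V₀·N(d₁) − D·e^(−rT)·N(d₂)
   = 584.8296·0.882421 − 466.0506·0.970639·0.828037 = 141.489688
B₀ = V₀ − E₀ = 584.8296 − 141.489688 = 443.339912
spread = −(1/T)·ln(B₀/D) − r = −(1/0.7340)·ln(443.339912/466.0506) − 0.0406 = 0.02746191
in basis points: 0.02746191 × 10⁴ = 274.6191 bp

spread=274.6191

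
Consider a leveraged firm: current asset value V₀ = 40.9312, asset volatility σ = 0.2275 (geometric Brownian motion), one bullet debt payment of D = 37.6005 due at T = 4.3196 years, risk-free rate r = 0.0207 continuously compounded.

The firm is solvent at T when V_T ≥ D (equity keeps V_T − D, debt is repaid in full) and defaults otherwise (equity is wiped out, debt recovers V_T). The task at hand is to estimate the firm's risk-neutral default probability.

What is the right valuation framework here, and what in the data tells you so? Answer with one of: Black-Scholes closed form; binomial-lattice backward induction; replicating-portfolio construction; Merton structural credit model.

Key observation: assets follow a GBM and default happens iff V_T < 37.6005; valuing claims on that split (equity as a call, risky debt as the residual) is the structural model's definition.

framework: Merton structural credit model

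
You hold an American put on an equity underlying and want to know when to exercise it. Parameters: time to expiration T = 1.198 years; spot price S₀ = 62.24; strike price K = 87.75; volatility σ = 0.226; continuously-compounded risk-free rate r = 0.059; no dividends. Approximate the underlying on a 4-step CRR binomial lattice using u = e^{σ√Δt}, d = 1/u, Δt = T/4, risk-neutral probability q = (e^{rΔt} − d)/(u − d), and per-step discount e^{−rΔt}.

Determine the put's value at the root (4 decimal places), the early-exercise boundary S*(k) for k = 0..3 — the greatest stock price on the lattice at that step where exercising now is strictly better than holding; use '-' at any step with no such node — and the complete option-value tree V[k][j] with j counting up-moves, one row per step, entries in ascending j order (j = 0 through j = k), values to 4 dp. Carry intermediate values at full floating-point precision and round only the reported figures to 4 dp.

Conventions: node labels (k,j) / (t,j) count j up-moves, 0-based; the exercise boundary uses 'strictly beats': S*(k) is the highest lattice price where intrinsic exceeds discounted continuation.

Δt=0.29950  u=1.13166  d=0.88366  q=0.54101  discount=0.98248
step 4 (expiry): payoffs max(K−S,0) = 49.8000 39.1495 25.5100 8.0426 0.0000
step 3: (k=3,j=0): S=42.9463, K−S=44.8037, hold=43.2667 ⇒ V=44.8037 exercise | (k=3,j=1): S=54.9990, K−S=32.7510, hold=31.2140 ⇒ V=32.7510 exercise | (k=3,j=2): S=70.4343, K−S=17.3157, hold=15.7788 ⇒ V=17.3157 exercise | (k=3,j=3): S=90.2013, K−S=0.0000, hold=3.6269 ⇒ V=3.6269 continue  boundary S*=70.4343
step 2: (k=2,j=0): S=48.6005, K−S=39.1495, hold=37.6125 ⇒ V=39.1495 exercise | (k=2,j=1): S=62.2400, K−S=25.5100, hold=23.9730 ⇒ V=25.5100 exercise | (k=2,j=2): S=79.7074, K−S=8.0426, hold=9.7364 ⇒ V=9.7364 continue  boundary S*=62.2400
step 1: (k=1,j=0): S=54.9990, K−S=32.7510, hold=31.2140 ⇒ V=32.7510 exercise | (k=1,j=1): S=70.4343, K−S=17.3157, hold=16.6791 ⇒ V=17.3157 exercise  boundary S*=70.4343
step 0: (k=0,j=0): S=62.2400, K−S=25.5100, hold=23.9730 ⇒ V=25.5100 exercise  boundary S*=62.2400

price = 25.5100
boundary = 62.2400 70.4343 62.2400 70.4343
tree:
25.5100
32.7510 17.3157
39.1495 25.5100 9.7364
44.8037 32.7510 17.3157 3.6269
49.8000 39.1495 25.5100 8.0426 0.0000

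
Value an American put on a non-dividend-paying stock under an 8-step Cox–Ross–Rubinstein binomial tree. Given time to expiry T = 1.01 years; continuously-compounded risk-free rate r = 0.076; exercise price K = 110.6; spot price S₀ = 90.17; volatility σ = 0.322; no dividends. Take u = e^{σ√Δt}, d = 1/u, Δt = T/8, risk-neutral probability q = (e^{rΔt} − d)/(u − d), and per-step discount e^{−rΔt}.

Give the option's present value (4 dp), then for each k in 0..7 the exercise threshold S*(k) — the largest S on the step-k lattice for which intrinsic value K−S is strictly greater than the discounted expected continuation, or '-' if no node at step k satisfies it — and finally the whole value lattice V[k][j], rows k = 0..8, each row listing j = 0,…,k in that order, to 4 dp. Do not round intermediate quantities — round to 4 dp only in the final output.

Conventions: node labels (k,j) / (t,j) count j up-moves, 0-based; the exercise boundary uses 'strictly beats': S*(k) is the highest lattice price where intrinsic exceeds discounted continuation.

price = 22.0199
boundary = - 80.4218 71.7274 80.4218 71.7274 80.4218 90.1700 80.4218
tree:
22.0199
30.1782 14.7031
38.8726 21.4625 8.5744
46.6270 30.1782 13.6070 3.9669
53.5431 38.8726 20.7762 7.0694 1.1016
59.7115 46.6270 30.1782 12.2576 2.2861 0.0000
65.2130 53.5431 38.8726 20.4300 4.7441 0.0000 0.0000
70.1198 59.7115 46.6270 30.1782 9.8449 0.0000 0.0000 0.0000
74.4961 65.2130 53.5431 38.8726 20.4300 0.0000 0.0000 0.0000 0.0000

params: Δt=0.12625 u=1.12121 d=0.89189 q=0.51347 e^(-rΔt)=0.99045
t_8 payoffs: 74.4961 65.2130 53.5431 38.8726 20.4300 0.0000 0.0000 0.0000 0.0000
t_7: node(7,0) S=40.4802 payoff=70.1198 vs cont=69.0637 → 70.1198 [stop]  node(7,1) S=50.8885 payoff=59.7115 vs cont=58.6554 → 59.7115 [stop]  node(7,2) S=63.9730 payoff=46.6270 vs cont=45.5709 → 46.6270 [stop]  node(7,3) S=80.4218 payoff=30.1782 vs cont=29.1221 → 30.1782 [stop]  node(7,4) S=101.0999 payoff=9.5001 vs cont=9.8449 → 9.8449 [wait]  node(7,5) S=127.0947 payoff=0.0000 vs cont=0.0000 → 0.0000 [wait]  node(7,6) S=159.7734 payoff=0.0000 vs cont=0.0000 → 0.0000 [wait]  node(7,7) S=200.8545 payoff=0.0000 vs cont=0.0000 → 0.0000 [wait]  ⇒ S*(7)=80.4218
t_6: node(6,0) S=45.3870 payoff=65.2130 vs cont=64.1569 → 65.2130 [stop]  node(6,1) S=57.0569 payoff=53.5431 vs cont=52.4870 → 53.5431 [stop]  node(6,2) S=71.7274 payoff=38.8726 vs cont=37.8165 → 38.8726 [stop]  node(6,3) S=90.1700 payoff=20.4300 vs cont=19.5492 → 20.4300 [stop]  node(6,4) S=113.3546 payoff=0.0000 vs cont=4.7441 → 4.7441 [wait]  node(6,5) S=142.5004 payoff=0.0000 vs cont=0.0000 → 0.0000 [wait]  node(6,6) S=179.1402 payoff=0.0000 vs cont=0.0000 → 0.0000 [wait]  ⇒ S*(6)=90.1700
t_5: node(5,0) S=50.8885 payoff=59.7115 vs cont=58.6554 → 59.7115 [stop]  node(5,1) S=63.9730 payoff=46.6270 vs cont=45.5709 → 46.6270 [stop]  node(5,2) S=80.4218 payoff=30.1782 vs cont=29.1221 → 30.1782 [stop]  node(5,3) S=101.0999 payoff=9.5001 vs cont=12.2576 → 12.2576 [wait]  node(5,4) S=127.0947 payoff=0.0000 vs cont=2.2861 → 2.2861 [wait]  node(5,5) S=159.7734 payoff=0.0000 vs cont=0.0000 → 0.0000 [wait]  ⇒ S*(5)=80.4218
t_4: node(4,0) S=57.0569 payoff=53.5431 vs cont=52.4870 → 53.5431 [stop]  node(4,1) S=71.7274 payoff=38.8726 vs cont=37.8165 → 38.8726 [stop]  node(4,2) S=90.1700 payoff=20.4300 vs cont=20.7762 → 20.7762 [wait]  node(4,3) S=113.3546 payoff=0.0000 vs cont=7.0694 → 7.0694 [wait]  node(4,4) S=142.5004 payoff=0.0000 vs cont=1.1016 → 1.1016 [wait]  ⇒ S*(4)=71.7274
t_3: node(3,0) S=63.9730 payoff=46.6270 vs cont=45.5709 → 46.6270 [stop]  node(3,1) S=80.4218 payoff=30.1782 vs cont=29.2982 → 30.1782 [stop]  node(3,2) S=101.0999 payoff=9.5001 vs cont=13.6070 → 13.6070 [wait]  node(3,3) S=127.0947 payoff=0.0000 vs cont=3.9669 → 3.9669 [wait]  ⇒ S*(3)=80.4218
t_2: node(2,0) S=71.7274 payoff=38.8726 vs cont=37.8165 → 38.8726 [stop]  node(2,1) S=90.1700 payoff=20.4300 vs cont=21.4625 → 21.4625 [wait]  node(2,2) S=113.3546 payoff=0.0000 vs cont=8.5744 → 8.5744 [wait]  ⇒ S*(2)=71.7274
t_1: node(1,0) S=80.4218 payoff=30.1782 vs cont=29.6472 → 30.1782 [stop]  node(1,1) S=101.0999 payoff=9.5001 vs cont=14.7031 → 14.7031 [wait]  ⇒ S*(1)=80.4218
t_0: node(0,0) S=90.1700 payoff=20.4300 vs cont=22.0199 → 22.0199 [wait]  ⇒ S*(0)=-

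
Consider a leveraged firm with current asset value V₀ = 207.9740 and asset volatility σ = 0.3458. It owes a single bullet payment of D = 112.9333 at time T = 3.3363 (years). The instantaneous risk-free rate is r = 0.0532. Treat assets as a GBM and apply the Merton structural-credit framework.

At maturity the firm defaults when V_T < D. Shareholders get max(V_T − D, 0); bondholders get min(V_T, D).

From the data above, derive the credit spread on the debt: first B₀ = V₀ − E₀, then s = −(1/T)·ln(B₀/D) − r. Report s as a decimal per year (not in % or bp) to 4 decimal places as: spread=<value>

spread=0.0141

With assets at 207.9740 and a single debt payment of 112.9333 at 3.3363 years:
d₁ = [ln(V₀/D) + (r + σ²/2)T] / (σ√T)
   = [ln(207.9740/112.9333) + (0.0532 + 0.5·0.3458²)·3.3363] / (0.3458·√3.3363)
   = [0.610616 + 0.376965] / 0.631622 = 1.563561
d₂ = d₁ − σ√T = 1.563561 − 0.631622 = 0.931939
N(d₁) = 0.941040,  N(d₂) = 0.824316,  e^(−rT) = 0.837368
E₀ = V₀·N(d₁) − D·e^(−rT)·N(d₂)
   = 207.9740·0.941040 − 112.9333·0.837368·0.824316 = 117.758886
B₀ = V₀ − E₀ = 207.9740 − 117.758886 = 90.215114
spread = −(1/T)·ln(B₀/D) − r = −(1/3.3363)·ln(90.215114/112.9333) − 0.0532 = 0.01412021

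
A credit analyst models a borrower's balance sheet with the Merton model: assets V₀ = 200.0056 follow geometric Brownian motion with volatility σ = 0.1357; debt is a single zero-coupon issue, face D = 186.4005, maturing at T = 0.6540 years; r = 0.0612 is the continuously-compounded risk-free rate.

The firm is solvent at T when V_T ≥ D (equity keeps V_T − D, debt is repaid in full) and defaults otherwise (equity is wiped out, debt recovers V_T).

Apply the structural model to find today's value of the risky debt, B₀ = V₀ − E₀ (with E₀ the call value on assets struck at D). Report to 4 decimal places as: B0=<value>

B0=177.3803

Equity is a call on the firm's assets struck at D = 186.4005:
d₁ = [ln(V₀/D) + (r + σ²/2)T] / (σ√T)
   = [ln(200.0056/186.4005) + (0.0612 + 0.5·0.1357²)·0.6540] / (0.1357·√0.6540)
   = [0.070448 + 0.046046] / 0.109741 = 1.061537
d₂ = d₁ − σ√T = 1.061537 − 0.109741 = 0.951796
N(d₁) = 0.855777,  N(d₂) = 0.829400,  e^(−rT) = 0.960766
E₀ = V₀·N(d₁) − D·e^(−rT)·N(d₂)
   = 200.0056·0.855777 − 186.4005·0.960766·0.829400 = 22.625322
B₀ = V₀ − E₀ = 200.0056 − 22.625322 = 177.380278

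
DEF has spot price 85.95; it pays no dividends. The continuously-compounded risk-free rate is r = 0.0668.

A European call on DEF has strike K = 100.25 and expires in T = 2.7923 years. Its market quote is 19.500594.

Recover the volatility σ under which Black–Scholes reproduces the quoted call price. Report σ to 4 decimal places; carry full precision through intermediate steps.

sigma = 0.3248

At σ = 0.3248 the Black–Scholes value reproduces the quote:
σ√T = 0.3248·√2.7923 = 0.542747
d₁ = (ln(S/K) + (r+σ²/2)T) / (σ√T) = (ln(85.95/100.25) + (0.0668+0.3248²/2)·2.7923) / 0.542747 = (-0.153901 + 0.333813) / 0.542747 = 0.331483
d₂ = d₁ − σ√T = 0.331483 − 0.542747 = -0.211264
e^{−rT} = 0.829837
N(d₁) = 0.629860,  N(d₂) = 0.416341
V = S·N(d₁) − K·e^{−rT}·N(d₂) = 54.136478 − 34.635885 = 19.500594 (equal to the quote); since ∂V/∂σ > 0 for all σ, the implied volatility is unique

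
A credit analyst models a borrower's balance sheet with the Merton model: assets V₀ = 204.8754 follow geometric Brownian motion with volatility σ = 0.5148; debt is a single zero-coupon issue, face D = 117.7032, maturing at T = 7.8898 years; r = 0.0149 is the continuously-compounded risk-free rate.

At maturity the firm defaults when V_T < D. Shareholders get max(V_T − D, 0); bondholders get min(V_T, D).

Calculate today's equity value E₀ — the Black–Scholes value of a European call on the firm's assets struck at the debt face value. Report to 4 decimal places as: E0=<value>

Work the structural quantities from V₀ = 204.8754 against face 117.7032:
d₁ = [ln(V₀/D) + (r + σ²/2)T] / (σ√T)
   = [ln(204.8754/117.7032) + (0.0149 + 0.5·0.5148²)·7.8898] / (0.5148·√7.8898)
   = [0.554236 + 1.163032] / 1.446011 = 1.187590
d₂ = d₁ − σ√T = 1.187590 − 1.446011 = -0.258421
N(d₁) = 0.882502,  N(d₂) = 0.398041,  e^(−rT) = 0.889089
E₀ = V₀·N(d₁) − D·e^(−rT)·N(d₂)
   = 204.8754·0.882502 − 117.7032·0.889089·0.398041 = 139.148608

E0=139.1486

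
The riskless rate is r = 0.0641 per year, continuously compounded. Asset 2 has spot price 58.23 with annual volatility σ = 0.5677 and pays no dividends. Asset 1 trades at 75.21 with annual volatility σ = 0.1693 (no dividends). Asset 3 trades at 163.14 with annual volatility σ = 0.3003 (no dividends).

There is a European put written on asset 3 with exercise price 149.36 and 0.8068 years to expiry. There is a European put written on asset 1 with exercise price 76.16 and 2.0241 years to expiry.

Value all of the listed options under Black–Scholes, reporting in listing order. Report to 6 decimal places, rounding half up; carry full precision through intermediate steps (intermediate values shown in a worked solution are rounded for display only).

[asset 3 put K=149.36]
σ√T = 0.3003·√0.8068 = 0.269736
d₁ = (ln(S/K) + (r+σ²/2)T) / (σ√T) = (ln(163.14/149.36) + (0.0641+0.3003²/2)·0.8068) / 0.269736 = (0.088249 + 0.088095) / 0.269736 = 0.653765
d₂ = d₁ − σ√T = 0.653765 − 0.269736 = 0.384030
e^{−rT} = 0.949599
N(−d₁) = 0.256632,  N(−d₂) = 0.350478
price = K·e^{−rT}·N(−d₂) − S·N(−d₁) = 49.709049 − 41.866869 = 7.842180
[asset 1 put K=76.16]
σ√T = 0.1693·√2.0241 = 0.240865
d₁ = (ln(S/K) + (r+σ²/2)T) / (σ√T) = (ln(75.21/76.16) + (0.0641+0.1693²/2)·2.0241) / 0.240865 = (-0.012552 + 0.158753) / 0.240865 = 0.606982
d₂ = d₁ − σ√T = 0.606982 − 0.240865 = 0.366118
e^{−rT} = 0.878320
N(−d₁) = 0.271931,  N(−d₂) = 0.357139
price = K·e^{−rT}·N(−d₂) − S·N(−d₁) = 23.890012 − 20.451960 = 3.438053

price(asset 3 put K=149.36) = 7.842180
price(asset 1 put K=76.16) = 3.438053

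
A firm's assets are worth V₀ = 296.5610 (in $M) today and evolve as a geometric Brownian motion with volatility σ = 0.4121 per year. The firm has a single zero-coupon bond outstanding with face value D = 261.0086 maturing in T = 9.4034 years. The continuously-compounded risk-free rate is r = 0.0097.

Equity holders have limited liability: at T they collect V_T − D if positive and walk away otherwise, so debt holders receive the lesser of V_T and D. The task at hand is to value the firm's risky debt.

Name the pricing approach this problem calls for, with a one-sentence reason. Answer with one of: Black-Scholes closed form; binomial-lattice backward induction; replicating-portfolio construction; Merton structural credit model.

framework: Merton structural credit model

Key observation: the data describe a firm's assets (V₀ = 296.5610, GBM) and a single zero-coupon debt of face 261.0086, so credit quantities follow from equity-as-call in the structural model.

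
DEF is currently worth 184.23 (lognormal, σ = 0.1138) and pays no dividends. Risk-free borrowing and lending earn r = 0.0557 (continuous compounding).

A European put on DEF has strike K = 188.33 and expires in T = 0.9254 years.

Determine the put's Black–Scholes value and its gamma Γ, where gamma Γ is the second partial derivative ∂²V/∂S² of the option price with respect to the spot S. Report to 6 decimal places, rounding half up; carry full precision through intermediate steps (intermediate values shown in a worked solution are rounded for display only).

price = 5.530524
Γ = 0.018766

σ√T = 0.1138·√0.9254 = 0.109473
d₁ = (ln(S/K) + (r+σ²/2)T) / (σ√T) = (ln(184.23/188.33) + (0.0557+0.1138²/2)·0.9254) / 0.109473 = (-0.022011 + 0.057537) / 0.109473 = 0.324520
d₂ = d₁ − σ√T = 0.324520 − 0.109473 = 0.215047
e^{−rT} = 0.949761
N(−d₁) = 0.372772,  N(−d₂) = 0.414865
Put price V = K·e^{−rT}·N(−d₂) − S·N(−d₁) = 74.206342 − 68.675818 = 5.530524
φ(d₁) = (1/√(2π))·e^{−d₁²/2} = 0.378479
Γ = φ(d₁) / (S·σ·√T) = 0.018766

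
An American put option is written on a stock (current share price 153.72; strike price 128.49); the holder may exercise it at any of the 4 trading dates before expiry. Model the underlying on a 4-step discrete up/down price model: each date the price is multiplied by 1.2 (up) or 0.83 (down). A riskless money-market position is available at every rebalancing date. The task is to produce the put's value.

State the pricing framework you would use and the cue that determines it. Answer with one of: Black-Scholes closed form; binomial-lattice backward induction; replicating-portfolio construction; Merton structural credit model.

Key observation: the put (strike 128.49 on spot 153.72) is American-style on a 4-step discrete price model, so the early-exercise decision at every node requires stepwise backward valuation — a closed form cannot price the exercise right.

framework: binomial-lattice backward induction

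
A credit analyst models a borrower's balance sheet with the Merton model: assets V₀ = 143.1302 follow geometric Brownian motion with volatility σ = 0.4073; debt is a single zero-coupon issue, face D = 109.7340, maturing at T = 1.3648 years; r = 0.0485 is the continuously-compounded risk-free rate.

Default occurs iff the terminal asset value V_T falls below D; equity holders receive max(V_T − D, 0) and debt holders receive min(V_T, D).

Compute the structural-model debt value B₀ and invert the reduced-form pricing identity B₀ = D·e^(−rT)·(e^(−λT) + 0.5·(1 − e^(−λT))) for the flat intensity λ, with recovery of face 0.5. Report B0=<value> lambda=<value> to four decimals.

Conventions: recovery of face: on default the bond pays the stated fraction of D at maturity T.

With assets at 143.1302 and a single debt payment of 109.7340 at 1.3648 years:
d₁ = [ln(V₀/D) + (r + σ²/2)T] / (σ√T)
   = [ln(143.1302/109.7340) + (0.0485 + 0.5·0.4073²)·1.3648] / (0.4073·√1.3648)
   = [0.265695 + 0.179398] / 0.475827 = 0.935411
d₂ = d₁ − σ√T = 0.935411 − 0.475827 = 0.459585
N(d₁) = 0.825212,  N(d₂) = 0.677093,  e^(−rT) = 0.935950
E₀ = V₀·N(d₁) − D·e^(−rT)·N(d₂)
   = 143.1302·0.825212 − 109.7340·0.935950·0.677093 = 48.571528
B₀ = V₀ − E₀ = 143.1302 − 48.571528 = 94.558672
e^(−λT) = (B₀·e^(rT)/D − 0.5)/(1 − 0.5) = (94.5587·1.068433/109.7340 − 0.5)/0.5 = 0.84135466
λ = −ln(0.84135466)/1.3648 = 0.126569

B0=94.5587 lambda=0.1266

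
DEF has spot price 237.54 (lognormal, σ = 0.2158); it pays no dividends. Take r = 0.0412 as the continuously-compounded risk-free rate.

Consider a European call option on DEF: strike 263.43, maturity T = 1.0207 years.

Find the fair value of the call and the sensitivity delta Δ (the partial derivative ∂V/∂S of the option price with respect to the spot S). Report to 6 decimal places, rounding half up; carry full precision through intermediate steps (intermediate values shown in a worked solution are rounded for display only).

σ√T = 0.2158·√1.0207 = 0.218022
d₁ = (ln(S/K) + (r+σ²/2)T) / (σ√T) = (ln(237.54/263.43) + (0.0412+0.2158²/2)·1.0207) / 0.218022 = (-0.103452 + 0.065820) / 0.218022 = -0.172606
d₂ = d₁ − σ√T = -0.172606 − 0.218022 = -0.390628
e^{−rT} = 0.958819
N(d₁) = 0.431480,  N(d₂) = 0.348036
Call price V = S·N(d₁) − K·e^{−rT}·N(d₂) = 102.493864 − 87.907521 = 14.586343
Δ = N(d₁) = 0.431480

price = 14.586343
Δ = 0.431480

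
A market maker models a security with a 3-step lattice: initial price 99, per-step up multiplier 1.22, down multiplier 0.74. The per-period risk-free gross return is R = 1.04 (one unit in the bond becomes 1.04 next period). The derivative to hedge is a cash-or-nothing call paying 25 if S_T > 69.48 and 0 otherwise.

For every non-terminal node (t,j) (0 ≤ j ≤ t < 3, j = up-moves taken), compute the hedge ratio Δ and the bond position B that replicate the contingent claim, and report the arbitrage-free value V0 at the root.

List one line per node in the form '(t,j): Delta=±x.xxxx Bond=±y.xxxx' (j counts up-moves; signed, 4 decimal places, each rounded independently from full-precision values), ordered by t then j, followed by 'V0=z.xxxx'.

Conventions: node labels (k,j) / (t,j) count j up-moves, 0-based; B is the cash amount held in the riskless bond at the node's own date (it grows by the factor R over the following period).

(0,0): Delta=0.2280 Bond=-7.3794
(1,0): Delta=0.4272 Bond=-22.2712
(1,1): Delta=0.1555 Bond=1.0835
(2,0): Delta=0.0000 Bond=0.0000
(2,1): Delta=0.5827 Bond=-37.0593
(2,2): Delta=0.0000 Bond=24.0385
V0=15.1928

The replicating-portfolio and risk-neutral prices coincide; use p* = (1.04−0.74)/(1.22−0.74) = 0.6250 for the latter.
Terminal payoffs: V(3,0)=0.0000, V(3,1)=0.0000, V(3,2)=25.0000, V(3,3)=25.0000
Node (2,0) S=54.2124: V=(p*·0.0000+(1−p*)·0.0000)/1.04=0.0000; Δ=(0.0000−0.0000)/(66.1391−40.1172)=0.0000; B=V−Δ·S=0.0000
Node (2,1) S=89.3772: V=(p*·25.0000+(1−p*)·0.0000)/1.04=15.0240; Δ=(25.0000−0.0000)/(109.0402−66.1391)=0.5827; B=V−Δ·S=-37.0593
Node (2,2) S=147.3516: V=(p*·25.0000+(1−p*)·25.0000)/1.04=24.0385; Δ=(25.0000−25.0000)/(179.7690−109.0402)=0.0000; B=V−Δ·S=24.0385
Node (1,0) S=73.2600: V=(p*·15.0240+(1−p*)·0.0000)/1.04=9.0289; Δ=(15.0240−0.0000)/(89.3772−54.2124)=0.4272; B=V−Δ·S=-22.2712
Node (1,1) S=120.7800: V=(p*·24.0385+(1−p*)·15.0240)/1.04=19.8635; Δ=(24.0385−15.0240)/(147.3516−89.3772)=0.1555; B=V−Δ·S=1.0835
Node (0,0) S=99.0000: V=(p*·19.8635+(1−p*)·9.0289)/1.04=15.1928; Δ=(19.8635−9.0289)/(120.7800−73.2600)=0.2280; B=V−Δ·S=-7.3794
Check: Δ(0,0)·S0 + B(0,0) = 15.1928 = V0.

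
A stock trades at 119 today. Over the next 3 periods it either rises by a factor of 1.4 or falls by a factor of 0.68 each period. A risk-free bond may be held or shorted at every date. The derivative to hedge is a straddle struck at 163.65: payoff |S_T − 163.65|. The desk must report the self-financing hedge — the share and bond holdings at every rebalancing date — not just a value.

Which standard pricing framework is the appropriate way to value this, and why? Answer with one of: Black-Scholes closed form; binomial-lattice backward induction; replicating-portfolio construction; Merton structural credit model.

framework: replicating-portfolio construction

Key observation: what is demanded is not a single number but the (Δ, B) position at each node of the 1.4/0.68 tree starting at 119; constructing those positions is the replicating-portfolio method.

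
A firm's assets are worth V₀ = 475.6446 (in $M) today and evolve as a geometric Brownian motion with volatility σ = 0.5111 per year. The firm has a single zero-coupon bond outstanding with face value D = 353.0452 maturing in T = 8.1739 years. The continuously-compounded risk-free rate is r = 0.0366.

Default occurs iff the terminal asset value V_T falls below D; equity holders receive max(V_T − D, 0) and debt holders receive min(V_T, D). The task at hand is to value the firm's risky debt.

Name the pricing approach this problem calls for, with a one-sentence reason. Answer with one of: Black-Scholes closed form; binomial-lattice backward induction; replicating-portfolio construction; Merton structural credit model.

framework: Merton structural credit model

Key observation: the question is about default risk generated by asset-value dynamics against a debt face of 353.0452 — the structural framework prices exactly that.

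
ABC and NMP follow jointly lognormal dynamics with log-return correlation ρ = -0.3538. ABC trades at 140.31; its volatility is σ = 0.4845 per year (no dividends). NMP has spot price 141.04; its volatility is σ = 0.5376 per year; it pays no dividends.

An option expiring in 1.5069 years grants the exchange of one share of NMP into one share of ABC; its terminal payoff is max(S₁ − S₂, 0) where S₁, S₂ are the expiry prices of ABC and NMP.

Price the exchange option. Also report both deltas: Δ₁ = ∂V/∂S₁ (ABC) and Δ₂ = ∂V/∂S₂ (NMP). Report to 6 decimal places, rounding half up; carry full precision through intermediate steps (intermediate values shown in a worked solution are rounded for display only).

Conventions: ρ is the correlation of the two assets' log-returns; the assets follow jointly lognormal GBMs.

exchange price = 55.128517
Δ1 = 0.695482
Δ2 = -0.301010

σ_eff = √(σ₁² + σ₂² − 2ρσ₁σ₂) = √(0.4845² + 0.5376² − 2·-0.3538·0.4845·0.5376) = 0.841463
d₁ = (ln(S₁/S₂) + (q₂ − q₁ + σ_eff²/2)T) / (σ_eff√T) = (ln(140.31/141.04) + (0.0 − 0.0 + 0.354030)·1.5069) / 1.032946 = 0.511449
d₂ = d₁ − σ_eff√T = 0.511449 − 1.032946 = -0.521497
N(d₁) = 0.695482,  N(d₂) = 0.301010
V = S₁·e^{−q₁T}·N(d₁) − S₂·e^{−q₂T}·N(d₂) = 97.583031 − 42.454515 = 55.128517
Key observation: pricing in NMP-units makes this a unit-strike call on the ratio S₁/S₂ — the risk-free rate cancels and cannot affect the value.
Δ₁ = e^{−q₁T}·N(d₁) = 0.695482;  Δ₂ = −e^{−q₂T}·N(d₂) = -0.301010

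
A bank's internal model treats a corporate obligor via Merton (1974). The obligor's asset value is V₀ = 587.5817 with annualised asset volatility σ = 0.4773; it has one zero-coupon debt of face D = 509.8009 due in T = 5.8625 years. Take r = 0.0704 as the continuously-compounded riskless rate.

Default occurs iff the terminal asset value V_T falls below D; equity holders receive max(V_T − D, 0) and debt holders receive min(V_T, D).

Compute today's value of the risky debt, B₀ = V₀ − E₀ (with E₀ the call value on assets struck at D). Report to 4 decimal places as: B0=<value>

With assets at 587.5817 and a single debt payment of 509.8009 at 5.8625 years:
d₁ = [ln(V₀/D) + (r + σ²/2)T] / (σ√T)
   = [ln(587.5817/509.8009) + (0.0704 + 0.5·0.4773²)·5.8625] / (0.4773·√5.8625)
   = [0.141995 + 1.080504] / 1.155667 = 1.057829
d₂ = d₁ − σ√T = 1.057829 − 1.155667 = -0.097838
N(d₁) = 0.854933,  N(d₂) = 0.461030,  e^(−rT) = 0.661848
E₀ = V₀·N(d₁) − D·e^(−rT)·N(d₂)
   = 587.5817·0.854933 − 509.8009·0.661848·0.461030 = 346.786698
B₀ = V₀ − E₀ = 587.5817 − 346.786698 = 240.795002

B0=240.7950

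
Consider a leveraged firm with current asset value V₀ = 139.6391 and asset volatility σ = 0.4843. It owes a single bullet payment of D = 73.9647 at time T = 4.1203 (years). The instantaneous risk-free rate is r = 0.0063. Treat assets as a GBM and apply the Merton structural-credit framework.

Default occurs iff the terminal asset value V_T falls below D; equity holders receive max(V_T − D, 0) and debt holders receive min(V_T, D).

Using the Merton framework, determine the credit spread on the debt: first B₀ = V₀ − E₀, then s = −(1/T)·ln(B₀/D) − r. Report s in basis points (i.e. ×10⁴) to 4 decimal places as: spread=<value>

spread=515.6586

Equity is a call on the firm's assets struck at D = 73.9647:
d₁ = [ln(V₀/D) + (r + σ²/2)T] / (σ√T)
   = [ln(139.6391/73.9647) + (0.0063 + 0.5·0.4843²)·4.1203] / (0.4843·√4.1203)
   = [0.635473 + 0.509159] / 0.983057 = 1.164359
d₂ = d₁ − σ√T = 1.164359 − 0.983057 = 0.181302
N(d₁) = 0.877861,  N(d₂) = 0.571935,  e^(−rT) = 0.974376
E₀ = V₀·N(d₁) − D·e^(−rT)·N(d₂)
   = 139.6391·0.877861 − 73.9647·0.974376·0.571935 = 81.364679
B₀ = V₀ − E₀ = 139.6391 − 81.364679 = 58.274421
spread = −(1/T)·ln(B₀/D) − r = −(1/4.1203)·ln(58.274421/73.9647) − 0.0063 = 0.05156586
in basis points: 0.05156586 × 10⁴ = 515.6586 bp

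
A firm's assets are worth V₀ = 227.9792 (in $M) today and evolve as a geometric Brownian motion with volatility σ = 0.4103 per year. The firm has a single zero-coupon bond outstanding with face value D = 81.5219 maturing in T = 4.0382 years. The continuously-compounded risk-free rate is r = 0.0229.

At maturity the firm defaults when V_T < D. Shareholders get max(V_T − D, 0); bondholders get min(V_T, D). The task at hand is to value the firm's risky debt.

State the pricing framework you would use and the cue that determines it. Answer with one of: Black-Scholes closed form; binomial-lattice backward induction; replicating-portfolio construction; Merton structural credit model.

Key observation: the question is about default risk generated by asset-value dynamics against a debt face of 81.5219 — the structural framework prices exactly that.

framework: Merton structural credit model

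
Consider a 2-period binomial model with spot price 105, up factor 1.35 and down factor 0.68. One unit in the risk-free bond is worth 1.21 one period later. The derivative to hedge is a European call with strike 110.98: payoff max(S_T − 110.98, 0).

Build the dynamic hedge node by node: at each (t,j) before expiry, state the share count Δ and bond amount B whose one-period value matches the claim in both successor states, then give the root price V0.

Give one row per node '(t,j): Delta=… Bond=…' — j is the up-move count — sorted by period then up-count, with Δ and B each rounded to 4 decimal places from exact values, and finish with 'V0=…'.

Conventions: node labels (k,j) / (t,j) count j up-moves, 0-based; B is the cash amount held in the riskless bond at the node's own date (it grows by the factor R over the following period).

(0,0): Delta=0.7470 Bond=-44.0784
(1,0): Delta=0.0000 Bond=0.0000
(1,1): Delta=0.8464 Bond=-67.4233
V0=34.3552

Since d<R<u, set p* = (R−d)/(u−d) = 0.7910; price each node as the discounted p*-expectation of its children.
At maturity the claim pays: V(2,0)=0.0000, V(2,1)=0.0000, V(2,2)=80.3825
Node (1,0) S=71.4000: V=(p*·0.0000+(1−p*)·0.0000)/1.21=0.0000; Δ=(0.0000−0.0000)/(96.3900−48.5520)=0.0000; B=V−Δ·S=0.0000
Node (1,1) S=141.7500: V=(p*·80.3825+(1−p*)·0.0000)/1.21=52.5505; Δ=(80.3825−0.0000)/(191.3625−96.3900)=0.8464; B=V−Δ·S=-67.4233
Node (0,0) S=105.0000: V=(p*·52.5505+(1−p*)·0.0000)/1.21=34.3552; Δ=(52.5505−0.0000)/(141.7500−71.4000)=0.7470; B=V−Δ·S=-44.0784
Check: Δ(0,0)·S0 + B(0,0) = 34.3552 = V0.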